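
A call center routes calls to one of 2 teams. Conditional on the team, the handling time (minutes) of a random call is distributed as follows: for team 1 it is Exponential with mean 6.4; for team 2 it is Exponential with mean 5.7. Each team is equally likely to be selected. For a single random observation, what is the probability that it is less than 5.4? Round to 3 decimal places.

Conditional on each team, P(X < 5.4): 1: 0.569905; 2: 0.61224.
By total probability, P(X < 5.4) = 0.5·0.569905 + 0.5·0.61224 = 0.591073.

0.591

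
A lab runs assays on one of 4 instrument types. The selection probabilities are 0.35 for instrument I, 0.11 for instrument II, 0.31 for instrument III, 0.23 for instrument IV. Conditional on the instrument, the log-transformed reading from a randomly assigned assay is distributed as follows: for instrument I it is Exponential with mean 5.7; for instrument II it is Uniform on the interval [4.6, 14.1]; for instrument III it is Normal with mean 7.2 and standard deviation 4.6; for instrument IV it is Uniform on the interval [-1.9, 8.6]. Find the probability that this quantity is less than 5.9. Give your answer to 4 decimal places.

Conditional on each instrument, P(X < 5.9): I: 0.644805; II: 0.136842; III: 0.388738; IV: 0.742857.
By total probability, P(X < 5.9) = 0.35·0.644805 + 0.11·0.136842 + 0.31·0.388738 + 0.23·0.742857 = 0.5321.

0.5321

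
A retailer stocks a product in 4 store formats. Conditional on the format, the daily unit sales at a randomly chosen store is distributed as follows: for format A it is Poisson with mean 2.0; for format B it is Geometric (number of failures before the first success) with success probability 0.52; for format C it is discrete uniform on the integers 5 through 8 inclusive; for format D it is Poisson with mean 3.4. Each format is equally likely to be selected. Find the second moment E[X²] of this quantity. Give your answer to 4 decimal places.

For each component E[X²] = Var + (mean)², giving A: 6; B: 2.62722; C: 43.5; D: 14.96.
Overall E[X²] = 0.25·6 + 0.25·2.62722 + 0.25·43.5 + 0.25·14.96 = 16.7718.

16.7718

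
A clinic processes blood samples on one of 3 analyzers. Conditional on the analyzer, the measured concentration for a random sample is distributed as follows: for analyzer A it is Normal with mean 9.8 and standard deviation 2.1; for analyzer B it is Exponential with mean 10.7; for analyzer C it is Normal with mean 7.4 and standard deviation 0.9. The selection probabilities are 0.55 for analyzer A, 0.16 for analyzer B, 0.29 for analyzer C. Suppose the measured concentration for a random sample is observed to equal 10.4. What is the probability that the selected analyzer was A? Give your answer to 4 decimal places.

Likelihoods f(10.4 | ·): A: 0.182375; B: 0.0353589; C: 0.00171364.
Posterior ∝ prior × likelihood. Numerator for A: 0.55·0.182375 = 0.100306.
Normalizing constant: 0.55·0.182375 + 0.16·0.0353589 + 0.29·0.00171364 = 0.10646.
P(A | observation) = 0.100306 / 0.10646 = 0.942191.

0.9422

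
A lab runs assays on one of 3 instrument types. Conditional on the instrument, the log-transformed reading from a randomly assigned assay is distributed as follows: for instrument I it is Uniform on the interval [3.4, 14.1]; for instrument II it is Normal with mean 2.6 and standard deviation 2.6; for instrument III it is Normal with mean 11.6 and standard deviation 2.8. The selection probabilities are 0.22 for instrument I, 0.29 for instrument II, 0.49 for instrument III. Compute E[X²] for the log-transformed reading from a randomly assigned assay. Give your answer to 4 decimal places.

For each component E[X²] = Var + (mean)², giving I: 86.1033; II: 13.52; III: 142.4.
Overall E[X²] = 0.22·86.1033 + 0.29·13.52 + 0.49·142.4 = 92.6395.

92.6395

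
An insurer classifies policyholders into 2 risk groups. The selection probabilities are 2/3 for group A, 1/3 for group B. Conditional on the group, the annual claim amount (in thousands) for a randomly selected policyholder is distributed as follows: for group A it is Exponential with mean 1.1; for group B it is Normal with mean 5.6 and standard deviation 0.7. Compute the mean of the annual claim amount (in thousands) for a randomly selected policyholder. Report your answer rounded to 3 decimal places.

2.600

Component means — A: 1.1; B: 5.6.
E[X] = 0.666667·1.1 + 0.333333·5.6 = 2.6.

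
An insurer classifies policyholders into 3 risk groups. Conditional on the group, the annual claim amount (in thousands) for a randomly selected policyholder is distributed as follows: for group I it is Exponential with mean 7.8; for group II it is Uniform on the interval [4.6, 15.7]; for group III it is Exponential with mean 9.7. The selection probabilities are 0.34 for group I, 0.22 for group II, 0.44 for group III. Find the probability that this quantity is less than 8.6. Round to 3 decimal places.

0.565

Conditional on each group, P(X < 8.6): I: 0.667981; II: 0.36036; III: 0.587945.
By total probability, P(X < 8.6) = 0.34·0.667981 + 0.22·0.36036 + 0.44·0.587945 = 0.565089.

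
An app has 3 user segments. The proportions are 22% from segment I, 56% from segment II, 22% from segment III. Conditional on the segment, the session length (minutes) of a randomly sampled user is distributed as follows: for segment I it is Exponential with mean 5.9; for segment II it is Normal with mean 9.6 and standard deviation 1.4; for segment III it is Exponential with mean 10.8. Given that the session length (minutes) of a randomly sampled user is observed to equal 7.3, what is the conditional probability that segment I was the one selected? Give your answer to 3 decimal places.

Likelihoods f(7.3 | ·): I: 0.0491814; II: 0.0739105; III: 0.0471005.
Posterior ∝ prior × likelihood. Numerator for I: 0.22·0.0491814 = 0.0108199.
Normalizing constant: 0.22·0.0491814 + 0.56·0.0739105 + 0.22·0.0471005 = 0.0625719.
P(I | observation) = 0.0108199 / 0.0625719 = 0.17292.

0.173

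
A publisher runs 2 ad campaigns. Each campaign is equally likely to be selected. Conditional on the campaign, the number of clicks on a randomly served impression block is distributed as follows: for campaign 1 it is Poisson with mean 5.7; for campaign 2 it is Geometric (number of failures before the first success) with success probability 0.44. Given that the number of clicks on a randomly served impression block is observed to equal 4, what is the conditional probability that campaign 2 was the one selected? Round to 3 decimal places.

0.227

Likelihoods P(X=4 | ·): 1: 0.147167; 2: 0.0432718.
Posterior ∝ prior × likelihood. Numerator for 2: 0.5·0.0432718 = 0.0216359.
Normalizing constant: 0.5·0.147167 + 0.5·0.0432718 = 0.0952193.
P(2 | observation) = 0.0216359 / 0.0952193 = 0.227222.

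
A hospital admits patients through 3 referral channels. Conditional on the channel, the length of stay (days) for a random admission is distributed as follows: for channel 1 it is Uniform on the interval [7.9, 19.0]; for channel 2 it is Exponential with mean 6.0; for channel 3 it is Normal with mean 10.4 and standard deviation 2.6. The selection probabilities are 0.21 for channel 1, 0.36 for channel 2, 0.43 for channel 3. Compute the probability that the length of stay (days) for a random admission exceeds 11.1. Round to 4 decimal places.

0.3754

Conditional on each channel, P(X > 11.1): 1: 0.711712; 2: 0.157237; 3: 0.393876.
By total probability, P(X > 11.1) = 0.21·0.711712 + 0.36·0.157237 + 0.43·0.393876 = 0.375432.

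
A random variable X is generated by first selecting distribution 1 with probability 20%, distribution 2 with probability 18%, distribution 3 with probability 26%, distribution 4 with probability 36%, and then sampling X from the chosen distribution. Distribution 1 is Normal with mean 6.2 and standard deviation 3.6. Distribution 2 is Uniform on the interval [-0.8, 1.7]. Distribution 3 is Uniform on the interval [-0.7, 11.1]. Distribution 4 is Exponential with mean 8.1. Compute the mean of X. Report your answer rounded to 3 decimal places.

5.589

Component means — 1: 6.2; 2: 0.45; 3: 5.2; 4: 8.1.
E[X] = 0.2·6.2 + 0.18·0.45 + 0.26·5.2 + 0.36·8.1 = 5.589.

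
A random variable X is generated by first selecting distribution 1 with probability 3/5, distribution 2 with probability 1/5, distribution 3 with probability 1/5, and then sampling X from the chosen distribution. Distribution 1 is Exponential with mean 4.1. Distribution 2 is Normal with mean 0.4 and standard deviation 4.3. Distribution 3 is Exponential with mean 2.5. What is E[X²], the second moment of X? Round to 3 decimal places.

For each component E[X²] = Var + (mean)², giving 1: 33.62; 2: 18.65; 3: 12.5.
Overall E[X²] = 0.6·33.62 + 0.2·18.65 + 0.2·12.5 = 26.402.

26.402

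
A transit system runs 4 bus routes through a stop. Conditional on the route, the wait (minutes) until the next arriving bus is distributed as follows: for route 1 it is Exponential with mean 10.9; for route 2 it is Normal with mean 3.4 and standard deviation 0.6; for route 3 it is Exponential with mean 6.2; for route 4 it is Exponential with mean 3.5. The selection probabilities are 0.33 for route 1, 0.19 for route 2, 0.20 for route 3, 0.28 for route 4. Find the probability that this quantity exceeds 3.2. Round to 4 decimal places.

0.5974

Conditional on each route, P(X > 3.2): 1: 0.745591; 2: 0.630559; 3: 0.596826; 4: 0.400803.
By total probability, P(X > 3.2) = 0.33·0.745591 + 0.19·0.630559 + 0.2·0.596826 + 0.28·0.400803 = 0.597441.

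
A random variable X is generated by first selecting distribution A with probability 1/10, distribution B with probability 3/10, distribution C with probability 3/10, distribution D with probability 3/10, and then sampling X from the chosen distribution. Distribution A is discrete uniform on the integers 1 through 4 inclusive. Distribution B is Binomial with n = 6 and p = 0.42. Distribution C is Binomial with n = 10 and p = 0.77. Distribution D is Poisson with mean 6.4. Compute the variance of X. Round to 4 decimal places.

8.2042

Per component, A: μ=2.5, E[X²]=7.5; B: μ=2.52, E[X²]=7.812; C: μ=7.7, E[X²]=61.061; D: μ=6.4, E[X²]=47.36.
E[X] = 0.1·2.5 + 0.3·2.52 + 0.3·7.7 + 0.3·6.4 = 5.236.
E[X²] = 0.1·7.5 + 0.3·7.812 + 0.3·61.061 + 0.3·47.36 = 35.6199.
Var(X) = E[X²] − (E[X])² = 35.6199 − 27.4157 = 8.2042.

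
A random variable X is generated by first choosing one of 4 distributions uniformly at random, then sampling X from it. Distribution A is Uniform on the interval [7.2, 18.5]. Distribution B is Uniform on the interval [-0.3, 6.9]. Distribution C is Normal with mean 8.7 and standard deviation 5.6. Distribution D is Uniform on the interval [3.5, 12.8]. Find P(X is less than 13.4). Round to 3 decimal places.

Conditional on each component, P(X < 13.4): A: 0.548673; B: 1; C: 0.799346; D: 1.
By total probability, P(X < 13.4) = 0.25·0.548673 + 0.25·1 + 0.25·0.799346 + 0.25·1 = 0.837005.

0.837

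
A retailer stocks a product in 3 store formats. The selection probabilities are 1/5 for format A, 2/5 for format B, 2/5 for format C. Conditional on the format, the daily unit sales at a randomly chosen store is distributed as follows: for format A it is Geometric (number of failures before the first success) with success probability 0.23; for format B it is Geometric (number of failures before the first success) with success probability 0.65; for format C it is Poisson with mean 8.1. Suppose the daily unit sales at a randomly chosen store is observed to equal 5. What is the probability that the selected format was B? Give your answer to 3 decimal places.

0.028

Likelihoods P(X=5 | ·): A: 0.062256; B: 0.00341392; C: 0.088198.
Posterior ∝ prior × likelihood. Numerator for B: 0.4·0.00341392 = 0.00136557.
Normalizing constant: 0.2·0.062256 + 0.4·0.00341392 + 0.4·0.088198 = 0.049096.
P(B | observation) = 0.00136557 / 0.049096 = 0.0278143.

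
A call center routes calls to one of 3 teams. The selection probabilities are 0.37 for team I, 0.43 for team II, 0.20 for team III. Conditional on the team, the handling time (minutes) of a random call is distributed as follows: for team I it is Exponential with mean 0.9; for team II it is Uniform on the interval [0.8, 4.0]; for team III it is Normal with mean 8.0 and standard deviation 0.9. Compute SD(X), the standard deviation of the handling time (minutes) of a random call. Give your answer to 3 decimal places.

2.759

Per component, I: μ=0.9, E[X²]=1.62; II: μ=2.4, E[X²]=6.61333; III: μ=8, E[X²]=64.81.
E[X] = 0.37·0.9 + 0.43·2.4 + 0.2·8 = 2.965.
E[X²] = 0.37·1.62 + 0.43·6.61333 + 0.2·64.81 = 16.4051.
Var(X) = E[X²] − (E[X])² = 16.4051 − 8.79123 = 7.61391.
SD(X) = √7.61391 = 2.75933.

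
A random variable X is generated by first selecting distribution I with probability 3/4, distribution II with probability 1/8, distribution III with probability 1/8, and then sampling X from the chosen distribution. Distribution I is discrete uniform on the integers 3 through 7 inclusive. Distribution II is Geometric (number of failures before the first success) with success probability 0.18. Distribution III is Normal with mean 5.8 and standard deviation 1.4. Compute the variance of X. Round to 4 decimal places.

Per component, I: μ=5, E[X²]=27; II: μ=4.55556, E[X²]=46.0617; III: μ=5.8, E[X²]=35.6.
E[X] = 0.75·5 + 0.125·4.55556 + 0.125·5.8 = 5.04444.
E[X²] = 0.75·27 + 0.125·46.0617 + 0.125·35.6 = 30.4577.
Var(X) = E[X²] − (E[X])² = 30.4577 − 25.4464 = 5.0113.

5.0113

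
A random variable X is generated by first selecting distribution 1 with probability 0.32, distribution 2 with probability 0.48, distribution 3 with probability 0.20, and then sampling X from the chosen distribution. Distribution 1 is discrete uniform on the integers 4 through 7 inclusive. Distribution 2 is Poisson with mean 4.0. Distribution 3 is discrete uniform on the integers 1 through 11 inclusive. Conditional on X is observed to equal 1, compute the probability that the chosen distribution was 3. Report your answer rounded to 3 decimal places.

Likelihoods P(X=1 | ·): 1: 0; 2: 0.0732626; 3: 0.0909091.
Posterior ∝ prior × likelihood. Numerator for 3: 0.2·0.0909091 = 0.0181818.
Normalizing constant: 0.32·0 + 0.48·0.0732626 + 0.2·0.0909091 = 0.0533478.
P(3 | observation) = 0.0181818 / 0.0533478 = 0.340816.

0.341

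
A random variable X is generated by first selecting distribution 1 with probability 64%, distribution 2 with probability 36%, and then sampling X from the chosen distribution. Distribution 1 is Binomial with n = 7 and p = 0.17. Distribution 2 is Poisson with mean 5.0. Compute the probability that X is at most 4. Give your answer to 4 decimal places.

0.7972

Conditional on each component, P(X ≤ 4): 1: 0.997802; 2: 0.440493.
By total probability, P(X ≤ 4) = 0.64·0.997802 + 0.36·0.440493 = 0.797171.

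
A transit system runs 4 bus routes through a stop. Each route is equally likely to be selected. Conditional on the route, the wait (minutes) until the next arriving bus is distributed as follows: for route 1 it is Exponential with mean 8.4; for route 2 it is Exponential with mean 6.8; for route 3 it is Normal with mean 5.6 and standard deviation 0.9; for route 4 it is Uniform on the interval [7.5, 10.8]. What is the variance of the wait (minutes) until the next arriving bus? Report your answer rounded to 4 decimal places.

31.5373

Per component, 1: μ=8.4, E[X²]=141.12; 2: μ=6.8, E[X²]=92.48; 3: μ=5.6, E[X²]=32.17; 4: μ=9.15, E[X²]=84.63.
E[X] = 0.25·8.4 + 0.25·6.8 + 0.25·5.6 + 0.25·9.15 = 7.4875.
E[X²] = 0.25·141.12 + 0.25·92.48 + 0.25·32.17 + 0.25·84.63 = 87.6.
Var(X) = E[X²] − (E[X])² = 87.6 − 56.0627 = 31.5373.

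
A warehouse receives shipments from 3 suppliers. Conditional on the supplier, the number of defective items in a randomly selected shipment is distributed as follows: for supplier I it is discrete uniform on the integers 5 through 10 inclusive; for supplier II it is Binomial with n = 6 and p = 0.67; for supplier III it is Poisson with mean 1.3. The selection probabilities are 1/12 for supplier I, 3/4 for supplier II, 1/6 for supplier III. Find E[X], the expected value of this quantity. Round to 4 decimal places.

3.8567

Component means — I: 7.5; II: 4.02; III: 1.3.
E[X] = 0.0833333·7.5 + 0.75·4.02 + 0.166667·1.3 = 3.85667.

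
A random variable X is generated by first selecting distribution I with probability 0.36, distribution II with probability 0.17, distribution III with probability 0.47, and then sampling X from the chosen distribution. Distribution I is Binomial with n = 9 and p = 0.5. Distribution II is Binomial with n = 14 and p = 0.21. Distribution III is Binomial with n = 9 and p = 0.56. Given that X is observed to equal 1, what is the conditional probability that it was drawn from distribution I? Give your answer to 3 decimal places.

Likelihoods P(X=1 | ·): I: 0.0175781; II: 0.137246; III: 0.0070803.
Posterior ∝ prior × likelihood. Numerator for I: 0.36·0.0175781 = 0.00632812.
Normalizing constant: 0.36·0.0175781 + 0.17·0.137246 + 0.47·0.0070803 = 0.0329877.
P(I | observation) = 0.00632812 / 0.0329877 = 0.191833.

0.192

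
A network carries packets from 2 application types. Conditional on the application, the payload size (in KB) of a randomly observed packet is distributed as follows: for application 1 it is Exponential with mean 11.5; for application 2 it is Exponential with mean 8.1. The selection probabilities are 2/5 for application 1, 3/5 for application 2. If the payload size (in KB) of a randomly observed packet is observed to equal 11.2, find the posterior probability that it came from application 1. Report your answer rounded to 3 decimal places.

0.414

Likelihoods f(11.2 | ·): 1: 0.032835; 2: 0.0309748.
Posterior ∝ prior × likelihood. Numerator for 1: 0.4·0.032835 = 0.013134.
Normalizing constant: 0.4·0.032835 + 0.6·0.0309748 = 0.0317189.
P(1 | observation) = 0.013134 / 0.0317189 = 0.414075.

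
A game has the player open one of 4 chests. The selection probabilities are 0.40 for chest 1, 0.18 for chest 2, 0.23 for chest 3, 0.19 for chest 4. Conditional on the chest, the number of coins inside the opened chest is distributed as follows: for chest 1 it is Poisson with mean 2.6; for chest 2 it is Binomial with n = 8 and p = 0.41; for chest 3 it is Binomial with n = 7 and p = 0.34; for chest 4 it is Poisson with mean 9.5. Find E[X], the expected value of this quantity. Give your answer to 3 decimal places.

3.983

Component means — 1: 2.6; 2: 3.28; 3: 2.38; 4: 9.5.
E[X] = 0.4·2.6 + 0.18·3.28 + 0.23·2.38 + 0.19·9.5 = 3.9828.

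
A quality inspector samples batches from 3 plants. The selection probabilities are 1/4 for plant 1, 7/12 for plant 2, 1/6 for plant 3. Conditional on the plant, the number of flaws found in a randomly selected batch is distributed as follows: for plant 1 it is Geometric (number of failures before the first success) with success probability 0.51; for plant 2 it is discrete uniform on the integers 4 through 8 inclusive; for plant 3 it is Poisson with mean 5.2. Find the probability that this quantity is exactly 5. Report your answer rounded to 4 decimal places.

0.1494

Conditional on each plant, P(X = 5): 1: 0.0144062; 2: 0.2; 3: 0.174785.
By total probability, P(X = 5) = 0.25·0.0144062 + 0.583333·0.2 + 0.166667·0.174785 = 0.149399.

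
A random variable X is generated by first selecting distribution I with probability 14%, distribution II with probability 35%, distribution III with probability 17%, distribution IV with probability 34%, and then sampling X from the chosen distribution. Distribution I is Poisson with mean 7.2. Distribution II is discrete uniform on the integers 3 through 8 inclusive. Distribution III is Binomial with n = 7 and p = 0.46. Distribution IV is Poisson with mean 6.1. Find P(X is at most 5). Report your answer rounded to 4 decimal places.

Conditional on each component, P(X ≤ 5): I: 0.275897; II: 0.5; III: 0.959829; IV: 0.429754.
By total probability, P(X ≤ 5) = 0.14·0.275897 + 0.35·0.5 + 0.17·0.959829 + 0.34·0.429754 = 0.522913.

0.5229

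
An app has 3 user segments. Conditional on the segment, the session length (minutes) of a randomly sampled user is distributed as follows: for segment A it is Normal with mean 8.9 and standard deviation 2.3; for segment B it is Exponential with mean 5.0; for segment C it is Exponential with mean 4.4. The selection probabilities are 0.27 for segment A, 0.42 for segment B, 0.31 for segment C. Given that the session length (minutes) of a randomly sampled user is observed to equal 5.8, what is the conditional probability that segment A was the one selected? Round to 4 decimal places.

Likelihoods f(5.8 | ·): A: 0.0699367; B: 0.0626972; C: 0.0608231.
Posterior ∝ prior × likelihood. Numerator for A: 0.27·0.0699367 = 0.0188829.
Normalizing constant: 0.27·0.0699367 + 0.42·0.0626972 + 0.31·0.0608231 = 0.0640709.
P(A | observation) = 0.0188829 / 0.0640709 = 0.294719.

0.2947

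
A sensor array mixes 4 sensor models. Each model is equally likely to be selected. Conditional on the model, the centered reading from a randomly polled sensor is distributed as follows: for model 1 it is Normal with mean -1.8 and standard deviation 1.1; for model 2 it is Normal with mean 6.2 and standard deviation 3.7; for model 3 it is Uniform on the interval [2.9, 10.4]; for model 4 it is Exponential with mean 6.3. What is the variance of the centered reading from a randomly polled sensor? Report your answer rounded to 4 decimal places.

Per component, 1: μ=-1.8, E[X²]=4.45; 2: μ=6.2, E[X²]=52.13; 3: μ=6.65, E[X²]=48.91; 4: μ=6.3, E[X²]=79.38.
E[X] = 0.25·-1.8 + 0.25·6.2 + 0.25·6.65 + 0.25·6.3 = 4.3375.
E[X²] = 0.25·4.45 + 0.25·52.13 + 0.25·48.91 + 0.25·79.38 = 46.2175.
Var(X) = E[X²] − (E[X])² = 46.2175 − 18.8139 = 27.4036.

27.4036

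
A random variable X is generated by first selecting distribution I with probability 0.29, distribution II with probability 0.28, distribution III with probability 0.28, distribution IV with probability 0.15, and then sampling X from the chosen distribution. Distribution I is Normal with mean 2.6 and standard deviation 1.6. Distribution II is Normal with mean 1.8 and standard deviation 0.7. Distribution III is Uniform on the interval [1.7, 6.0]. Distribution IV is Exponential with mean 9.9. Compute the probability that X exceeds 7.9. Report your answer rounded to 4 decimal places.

0.0677

Conditional on each component, P(X > 7.9): I: 0.000462331; II: 0; III: 0; IV: 0.450238.
By total probability, P(X > 7.9) = 0.29·0.000462331 + 0.28·0 + 0.28·0 + 0.15·0.450238 = 0.0676697.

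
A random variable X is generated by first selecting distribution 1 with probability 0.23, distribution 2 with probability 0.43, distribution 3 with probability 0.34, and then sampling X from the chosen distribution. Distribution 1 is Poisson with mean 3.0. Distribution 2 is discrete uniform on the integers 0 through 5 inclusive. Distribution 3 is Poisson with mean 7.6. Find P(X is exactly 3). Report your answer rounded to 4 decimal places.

Conditional on each component, P(X = 3): 1: 0.224042; 2: 0.166667; 3: 0.0366144.
By total probability, P(X = 3) = 0.23·0.224042 + 0.43·0.166667 + 0.34·0.0366144 = 0.135645.

0.1356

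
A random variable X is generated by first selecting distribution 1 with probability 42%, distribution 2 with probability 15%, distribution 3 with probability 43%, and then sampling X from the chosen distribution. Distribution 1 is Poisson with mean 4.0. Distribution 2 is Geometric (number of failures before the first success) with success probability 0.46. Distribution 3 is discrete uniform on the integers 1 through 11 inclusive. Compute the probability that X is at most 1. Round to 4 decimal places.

Conditional on each component, P(X ≤ 1): 1: 0.0915782; 2: 0.7084; 3: 0.0909091.
By total probability, P(X ≤ 1) = 0.42·0.0915782 + 0.15·0.7084 + 0.43·0.0909091 = 0.183814.

0.1838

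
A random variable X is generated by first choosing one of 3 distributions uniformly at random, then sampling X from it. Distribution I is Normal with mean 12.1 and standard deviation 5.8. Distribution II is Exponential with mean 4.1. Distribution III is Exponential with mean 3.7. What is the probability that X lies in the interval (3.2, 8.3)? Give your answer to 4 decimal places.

Conditional on each component, P(3.2 < X < 8.3): I: 0.193723; II: 0.326108; III: 0.314995.
By total probability, P(3.2 < X < 8.3) = 0.333333·0.193723 + 0.333333·0.326108 + 0.333333·0.314995 = 0.278275.

0.2783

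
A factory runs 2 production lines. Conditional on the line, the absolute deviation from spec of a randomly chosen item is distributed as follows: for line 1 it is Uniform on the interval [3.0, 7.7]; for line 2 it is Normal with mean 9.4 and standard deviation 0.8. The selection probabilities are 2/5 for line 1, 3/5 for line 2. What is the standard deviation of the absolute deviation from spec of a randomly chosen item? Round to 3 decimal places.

Per component, 1: μ=5.35, E[X²]=30.4633; 2: μ=9.4, E[X²]=89.
E[X] = 0.4·5.35 + 0.6·9.4 = 7.78.
E[X²] = 0.4·30.4633 + 0.6·89 = 65.5853.
Var(X) = E[X²] − (E[X])² = 65.5853 − 60.5284 = 5.05693.
SD(X) = √5.05693 = 2.24876.

2.249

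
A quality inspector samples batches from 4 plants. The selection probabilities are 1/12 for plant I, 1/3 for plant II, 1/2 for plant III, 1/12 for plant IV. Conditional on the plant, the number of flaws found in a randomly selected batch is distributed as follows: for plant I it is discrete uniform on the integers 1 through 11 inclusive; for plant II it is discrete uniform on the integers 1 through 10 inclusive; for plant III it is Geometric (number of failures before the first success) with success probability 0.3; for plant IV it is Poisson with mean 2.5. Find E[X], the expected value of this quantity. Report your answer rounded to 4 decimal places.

3.7083

Component means — I: 6; II: 5.5; III: 2.33333; IV: 2.5.
E[X] = 0.0833333·6 + 0.333333·5.5 + 0.5·2.33333 + 0.0833333·2.5 = 3.70833.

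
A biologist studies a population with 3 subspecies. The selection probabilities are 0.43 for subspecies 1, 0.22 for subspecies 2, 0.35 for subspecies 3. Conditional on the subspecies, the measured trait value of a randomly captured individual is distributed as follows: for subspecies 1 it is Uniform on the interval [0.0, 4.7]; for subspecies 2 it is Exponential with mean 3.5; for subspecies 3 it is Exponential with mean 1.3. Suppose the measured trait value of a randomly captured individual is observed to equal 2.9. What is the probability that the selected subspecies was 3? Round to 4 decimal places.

0.1956

Likelihoods f(2.9 | ·): 1: 0.212766; 2: 0.124764; 3: 0.0826506.
Posterior ∝ prior × likelihood. Numerator for 3: 0.35·0.0826506 = 0.0289277.
Normalizing constant: 0.43·0.212766 + 0.22·0.124764 + 0.35·0.0826506 = 0.147865.
P(3 | observation) = 0.0289277 / 0.147865 = 0.195636.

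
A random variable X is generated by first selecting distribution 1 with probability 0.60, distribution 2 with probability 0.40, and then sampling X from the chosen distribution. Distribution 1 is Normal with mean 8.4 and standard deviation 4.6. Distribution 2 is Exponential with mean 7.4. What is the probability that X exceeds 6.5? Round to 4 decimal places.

0.5623

Conditional on each component, P(X > 6.5): 1: 0.660213; 2: 0.415456.
By total probability, P(X > 6.5) = 0.6·0.660213 + 0.4·0.415456 = 0.56231.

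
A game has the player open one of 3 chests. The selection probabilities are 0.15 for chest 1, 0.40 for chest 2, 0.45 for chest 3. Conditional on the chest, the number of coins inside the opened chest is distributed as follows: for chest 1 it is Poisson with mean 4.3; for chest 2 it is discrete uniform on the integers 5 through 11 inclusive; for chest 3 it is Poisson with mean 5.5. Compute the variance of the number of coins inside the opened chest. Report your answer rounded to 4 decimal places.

Per component, 1: μ=4.3, E[X²]=22.79; 2: μ=8, E[X²]=68; 3: μ=5.5, E[X²]=35.75.
E[X] = 0.15·4.3 + 0.4·8 + 0.45·5.5 = 6.32.
E[X²] = 0.15·22.79 + 0.4·68 + 0.45·35.75 = 46.706.
Var(X) = E[X²] − (E[X])² = 46.706 − 39.9424 = 6.7636.

6.7636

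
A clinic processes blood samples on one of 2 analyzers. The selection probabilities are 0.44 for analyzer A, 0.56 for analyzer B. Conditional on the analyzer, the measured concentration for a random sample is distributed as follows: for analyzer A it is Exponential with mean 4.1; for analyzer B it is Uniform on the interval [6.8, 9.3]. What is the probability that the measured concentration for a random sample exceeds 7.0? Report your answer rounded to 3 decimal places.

Conditional on each analyzer, P(X > 7.0): A: 0.181352; B: 0.92.
By total probability, P(X > 7.0) = 0.44·0.181352 + 0.56·0.92 = 0.594995.

0.595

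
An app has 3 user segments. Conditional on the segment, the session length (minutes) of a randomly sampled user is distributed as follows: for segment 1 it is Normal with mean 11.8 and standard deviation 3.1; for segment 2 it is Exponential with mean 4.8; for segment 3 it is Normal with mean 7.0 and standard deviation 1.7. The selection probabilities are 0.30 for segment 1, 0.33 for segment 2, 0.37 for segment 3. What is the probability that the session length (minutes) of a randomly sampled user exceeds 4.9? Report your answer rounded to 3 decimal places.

0.745

Conditional on each segment, P(X > 4.9): 1: 0.986986; 2: 0.360295; 3: 0.891639.
By total probability, P(X > 4.9) = 0.3·0.986986 + 0.33·0.360295 + 0.37·0.891639 = 0.7449.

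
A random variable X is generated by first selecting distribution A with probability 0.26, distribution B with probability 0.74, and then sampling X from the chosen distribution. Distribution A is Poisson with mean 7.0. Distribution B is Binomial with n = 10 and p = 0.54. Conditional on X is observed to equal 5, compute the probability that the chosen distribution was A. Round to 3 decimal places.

0.158

Likelihoods P(X=5 | ·): A: 0.127717; B: 0.238319.
Posterior ∝ prior × likelihood. Numerator for A: 0.26·0.127717 = 0.0332063.
Normalizing constant: 0.26·0.127717 + 0.74·0.238319 = 0.209562.
P(A | observation) = 0.0332063 / 0.209562 = 0.158456.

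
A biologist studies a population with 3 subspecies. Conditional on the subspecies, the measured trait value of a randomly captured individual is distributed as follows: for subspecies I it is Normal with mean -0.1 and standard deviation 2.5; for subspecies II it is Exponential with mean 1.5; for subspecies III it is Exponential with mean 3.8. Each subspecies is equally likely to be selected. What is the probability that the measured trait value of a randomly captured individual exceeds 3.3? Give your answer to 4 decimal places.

0.2058

Conditional on each subspecies, P(X > 3.3): I: 0.086915; II: 0.110803; III: 0.419614.
By total probability, P(X > 3.3) = 0.333333·0.086915 + 0.333333·0.110803 + 0.333333·0.419614 = 0.205777.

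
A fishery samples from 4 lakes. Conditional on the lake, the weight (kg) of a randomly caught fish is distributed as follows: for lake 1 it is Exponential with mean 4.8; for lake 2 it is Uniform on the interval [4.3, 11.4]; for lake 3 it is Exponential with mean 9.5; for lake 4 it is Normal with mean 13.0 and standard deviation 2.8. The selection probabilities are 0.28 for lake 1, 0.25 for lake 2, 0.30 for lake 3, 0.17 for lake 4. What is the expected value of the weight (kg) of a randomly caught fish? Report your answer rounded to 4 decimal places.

Component means — 1: 4.8; 2: 7.85; 3: 9.5; 4: 13.
E[X] = 0.28·4.8 + 0.25·7.85 + 0.3·9.5 + 0.17·13 = 8.3665.

8.3665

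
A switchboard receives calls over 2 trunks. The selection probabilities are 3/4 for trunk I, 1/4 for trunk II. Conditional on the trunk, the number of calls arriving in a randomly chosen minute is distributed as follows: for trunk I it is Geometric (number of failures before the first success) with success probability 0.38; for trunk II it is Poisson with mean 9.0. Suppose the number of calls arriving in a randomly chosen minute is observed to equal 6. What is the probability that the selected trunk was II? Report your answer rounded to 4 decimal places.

Likelihoods P(X=6 | ·): I: 0.0215841; II: 0.0910903.
Posterior ∝ prior × likelihood. Numerator for II: 0.25·0.0910903 = 0.0227726.
Normalizing constant: 0.75·0.0215841 + 0.25·0.0910903 = 0.0389606.
P(II | observation) = 0.0227726 / 0.0389606 = 0.584502.

0.5845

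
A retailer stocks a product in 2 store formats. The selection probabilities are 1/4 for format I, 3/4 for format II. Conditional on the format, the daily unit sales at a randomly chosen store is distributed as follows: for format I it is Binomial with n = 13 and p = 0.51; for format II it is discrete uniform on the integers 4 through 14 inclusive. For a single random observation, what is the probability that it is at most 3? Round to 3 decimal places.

0.010

Conditional on each format, P(X ≤ 3): I: 0.039568; II: 0.
By total probability, P(X ≤ 3) = 0.25·0.039568 + 0.75·0 = 0.00989199.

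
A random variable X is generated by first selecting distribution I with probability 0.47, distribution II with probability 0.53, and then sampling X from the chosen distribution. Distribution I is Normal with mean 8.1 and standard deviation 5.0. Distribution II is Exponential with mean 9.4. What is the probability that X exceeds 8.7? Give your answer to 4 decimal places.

0.4226

Conditional on each component, P(X > 8.7): I: 0.452242; II: 0.396321.
By total probability, P(X > 8.7) = 0.47·0.452242 + 0.53·0.396321 = 0.422603.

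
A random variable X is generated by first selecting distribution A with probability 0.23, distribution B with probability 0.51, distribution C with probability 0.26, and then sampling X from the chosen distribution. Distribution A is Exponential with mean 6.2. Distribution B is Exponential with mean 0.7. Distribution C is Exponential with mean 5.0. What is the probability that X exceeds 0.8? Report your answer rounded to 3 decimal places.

0.586

Conditional on each component, P(X > 0.8): A: 0.878946; B: 0.318907; C: 0.852144.
By total probability, P(X > 0.8) = 0.23·0.878946 + 0.51·0.318907 + 0.26·0.852144 = 0.586357.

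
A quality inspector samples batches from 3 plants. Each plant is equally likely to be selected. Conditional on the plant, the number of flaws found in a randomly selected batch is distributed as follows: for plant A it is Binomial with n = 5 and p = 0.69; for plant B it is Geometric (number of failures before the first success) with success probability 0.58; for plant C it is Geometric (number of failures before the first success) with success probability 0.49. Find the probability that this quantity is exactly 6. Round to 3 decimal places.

0.004

Conditional on each plant, P(X = 6): A: 0; B: 0.00318364; C: 0.00862218.
By total probability, P(X = 6) = 0.333333·0 + 0.333333·0.00318364 + 0.333333·0.00862218 = 0.00393527.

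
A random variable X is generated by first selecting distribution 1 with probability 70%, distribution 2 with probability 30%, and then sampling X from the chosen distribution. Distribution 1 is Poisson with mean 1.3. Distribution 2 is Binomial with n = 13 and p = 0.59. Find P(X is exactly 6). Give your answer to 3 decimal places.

Conditional on each component, P(X = 6): 1: 0.00182703; 2: 0.140967.
By total probability, P(X = 6) = 0.7·0.00182703 + 0.3·0.140967 = 0.0435689.

0.044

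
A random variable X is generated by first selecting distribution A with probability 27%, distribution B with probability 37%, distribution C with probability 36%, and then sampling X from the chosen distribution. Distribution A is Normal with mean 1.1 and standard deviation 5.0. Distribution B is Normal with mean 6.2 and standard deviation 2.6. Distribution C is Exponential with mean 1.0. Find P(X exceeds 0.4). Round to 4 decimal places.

0.7566

Conditional on each component, P(X > 0.4): A: 0.55567; B: 0.987152; C: 0.67032.
By total probability, P(X > 0.4) = 0.27·0.55567 + 0.37·0.987152 + 0.36·0.67032 = 0.756592.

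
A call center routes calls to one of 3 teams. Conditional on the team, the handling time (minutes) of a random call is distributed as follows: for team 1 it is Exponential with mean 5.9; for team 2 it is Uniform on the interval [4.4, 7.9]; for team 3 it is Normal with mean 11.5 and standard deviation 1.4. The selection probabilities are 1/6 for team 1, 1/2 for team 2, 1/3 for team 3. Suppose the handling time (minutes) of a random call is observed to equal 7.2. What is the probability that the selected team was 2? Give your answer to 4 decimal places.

Likelihoods f(7.2 | ·): 1: 0.0500221; 2: 0.285714; 3: 0.00254851.
Posterior ∝ prior × likelihood. Numerator for 2: 0.5·0.285714 = 0.142857.
Normalizing constant: 0.166667·0.0500221 + 0.5·0.285714 + 0.333333·0.00254851 = 0.152044.
P(2 | observation) = 0.142857 / 0.152044 = 0.93958.

0.9396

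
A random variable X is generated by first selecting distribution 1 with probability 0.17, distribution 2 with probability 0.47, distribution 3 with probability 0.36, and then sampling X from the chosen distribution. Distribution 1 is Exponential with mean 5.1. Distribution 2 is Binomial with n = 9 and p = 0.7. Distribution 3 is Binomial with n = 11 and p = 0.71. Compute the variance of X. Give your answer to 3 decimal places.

Per component, 1: μ=5.1, E[X²]=52.02; 2: μ=6.3, E[X²]=41.58; 3: μ=7.81, E[X²]=63.261.
E[X] = 0.17·5.1 + 0.47·6.3 + 0.36·7.81 = 6.6396.
E[X²] = 0.17·52.02 + 0.47·41.58 + 0.36·63.261 = 51.16.
Var(X) = E[X²] − (E[X])² = 51.16 − 44.0843 = 7.07567.

7.076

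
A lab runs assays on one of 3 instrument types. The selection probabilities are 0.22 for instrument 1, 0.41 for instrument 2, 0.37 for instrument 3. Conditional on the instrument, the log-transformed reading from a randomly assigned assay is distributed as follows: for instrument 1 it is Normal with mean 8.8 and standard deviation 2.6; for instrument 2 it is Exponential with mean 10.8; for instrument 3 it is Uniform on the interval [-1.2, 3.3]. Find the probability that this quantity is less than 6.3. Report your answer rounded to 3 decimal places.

0.588

Conditional on each instrument, P(X < 6.3): 1: 0.168141; 2: 0.441965; 3: 1.
By total probability, P(X < 6.3) = 0.22·0.168141 + 0.41·0.441965 + 0.37·1 = 0.588197.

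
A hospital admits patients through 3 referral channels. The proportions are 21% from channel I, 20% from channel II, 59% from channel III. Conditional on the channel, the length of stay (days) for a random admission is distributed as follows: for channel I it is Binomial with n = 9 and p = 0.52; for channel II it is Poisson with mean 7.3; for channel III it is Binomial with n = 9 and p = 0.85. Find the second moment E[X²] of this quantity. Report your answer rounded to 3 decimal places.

For each component E[X²] = Var + (mean)², giving I: 24.1488; II: 60.59; III: 59.67.
Overall E[X²] = 0.21·24.1488 + 0.2·60.59 + 0.59·59.67 = 52.3945.

52.395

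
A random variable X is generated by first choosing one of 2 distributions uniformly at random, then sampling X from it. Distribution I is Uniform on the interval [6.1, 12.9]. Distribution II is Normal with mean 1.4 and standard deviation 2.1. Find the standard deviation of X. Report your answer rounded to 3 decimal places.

Per component, I: μ=9.5, E[X²]=94.1033; II: μ=1.4, E[X²]=6.37.
E[X] = 0.5·9.5 + 0.5·1.4 = 5.45.
E[X²] = 0.5·94.1033 + 0.5·6.37 = 50.2367.
Var(X) = E[X²] − (E[X])² = 50.2367 − 29.7025 = 20.5342.
SD(X) = √20.5342 = 4.53146.

4.531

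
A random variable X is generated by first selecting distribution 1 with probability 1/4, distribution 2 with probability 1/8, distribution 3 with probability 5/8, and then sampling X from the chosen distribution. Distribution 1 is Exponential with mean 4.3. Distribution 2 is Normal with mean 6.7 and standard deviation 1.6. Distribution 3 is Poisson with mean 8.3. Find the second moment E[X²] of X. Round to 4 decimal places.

63.4200

For each component E[X²] = Var + (mean)², giving 1: 36.98; 2: 47.45; 3: 77.19.
Overall E[X²] = 0.25·36.98 + 0.125·47.45 + 0.625·77.19 = 63.42.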